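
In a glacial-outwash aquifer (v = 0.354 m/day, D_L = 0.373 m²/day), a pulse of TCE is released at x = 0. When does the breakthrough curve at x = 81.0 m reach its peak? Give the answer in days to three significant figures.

For the 1D instantaneous-source solution, setting ∂C/∂t = 0 at fixed x gives v²t² + 2Dt − x² = 0, so t = (√(D² + v²x²) − D)/v².
√(D² + v²x²) = √(0.373² + 0.354² × 81.0²) = 28.68; v² = 0.125316.
t = (28.68 − 0.373)/0.125316 = 226 days (vs. the pure-advection estimate x/v = 229 d).

226 days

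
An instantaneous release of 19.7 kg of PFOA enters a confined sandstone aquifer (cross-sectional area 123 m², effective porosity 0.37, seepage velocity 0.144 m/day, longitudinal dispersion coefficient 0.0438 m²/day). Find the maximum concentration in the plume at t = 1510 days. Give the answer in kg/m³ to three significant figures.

The peak of an instantaneous 1D plume sits at x = vt; there the Gaussian factor is 1 and C_max = M/(n_e·A·√(4πDt)), where n_e·A is the pore area the mass is dissolved in.
√(4πDt) = √(4π × 0.0438 × 1510) = 28.83 m, so C_max = 19.7/(0.37 × 123 × 28.83) = 0.0150 kg/m³.

0.0150 kg/m³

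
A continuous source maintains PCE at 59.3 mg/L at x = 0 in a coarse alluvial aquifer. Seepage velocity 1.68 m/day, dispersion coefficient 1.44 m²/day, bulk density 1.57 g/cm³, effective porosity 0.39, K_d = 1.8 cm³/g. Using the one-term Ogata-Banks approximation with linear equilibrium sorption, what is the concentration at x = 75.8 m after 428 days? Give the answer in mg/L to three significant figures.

Retardation factor R = 1 + ρ_b·K_d/n = 1 + 1.57 × 1.8/0.39 = 8.246.
Sorption retards both mechanisms: v_R = v/R = 0.2037 m/day, D_R = D/R = 0.1746 m²/day.
v_R·t = 0.2037 × 428 = 87.1836 m; 2√(D_R t) = 17.29 m; argument = (75.8 − 87.1836)/17.29 = -0.6584.
C = C₀ × ½·erfc(-0.6584) = 59.3 × 0.8241 = 48.9 mg/L.

48.9 mg/L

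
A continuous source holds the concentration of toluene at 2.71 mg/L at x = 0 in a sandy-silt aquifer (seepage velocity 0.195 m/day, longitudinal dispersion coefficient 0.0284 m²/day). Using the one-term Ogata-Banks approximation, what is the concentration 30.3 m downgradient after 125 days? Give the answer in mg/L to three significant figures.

0.0355 mg/L

For a continuous step input, C/C₀ ≈ ½·erfc((x−vt)/(2√(Dt))).
vt = 0.195 × 125 = 24.375 m and 2√(Dt) = 2√(0.0284 × 125) = 3.768 m.
Argument (x−vt)/(2√(Dt)) = (30.3 − 24.375)/3.768 = 1.572; ½·erfc(1.572) = 0.01310.
C = 2.71 × 0.01310 = 0.0355 mg/L.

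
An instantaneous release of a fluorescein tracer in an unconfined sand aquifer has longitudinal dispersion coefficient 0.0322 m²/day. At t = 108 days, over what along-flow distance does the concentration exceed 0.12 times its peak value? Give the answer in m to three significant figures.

10.9 m

The plume is Gaussian with σ = √(2Dt) = √(2 × 0.0322 × 108) = 2.637 m.
C/C_peak = exp(−Δx²/(2σ²)) = 0.12 ⇒ Δx = σ·√(−2 ln 0.12) = 2.637 × 2.059 = 5.430 m.
Width = 2Δx = 10.9 m.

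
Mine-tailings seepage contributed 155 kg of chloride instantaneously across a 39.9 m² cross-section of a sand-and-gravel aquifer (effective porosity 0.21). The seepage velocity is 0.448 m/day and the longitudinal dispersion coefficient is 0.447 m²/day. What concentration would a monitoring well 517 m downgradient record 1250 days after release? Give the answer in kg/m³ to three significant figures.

For an instantaneous plane source, C(x,t) = M/(n_e·A·√(4πDt)) · exp(−(x−vt)²/(4Dt)), with n_e·A the pore (flow) area.
Plume center vt = 0.448 × 1250 = 560 m, so the well at 517 m is 43 m upgradient of the peak.
√(4πDt) = 83.79 m, giving peak height M/(n_e·A·√(4πDt)) = 155/(0.21 × 39.9 × 83.79) = 0.2208 kg/m³.
(x−vt)²/(4Dt) = (-43)²/(4 × 0.447 × 1250) = 0.8273; exp(−0.8273) = 0.4372.
C = 0.2208 × 0.4372 = 0.0965 kg/m³.

0.0965 kg/m³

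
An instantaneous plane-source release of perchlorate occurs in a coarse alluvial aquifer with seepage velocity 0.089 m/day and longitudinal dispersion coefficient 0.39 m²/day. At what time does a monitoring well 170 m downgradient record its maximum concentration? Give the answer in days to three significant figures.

For the 1D instantaneous-source solution, setting ∂C/∂t = 0 at fixed x gives v²t² + 2Dt − x² = 0, so t = (√(D² + v²x²) − D)/v².
√(D² + v²x²) = √(0.39² + 0.089² × 170²) = 15.14; v² = 0.007921.
t = (15.14 − 0.39)/0.007921 = 1860 days (vs. the pure-advection estimate x/v = 1910 d).

1860 days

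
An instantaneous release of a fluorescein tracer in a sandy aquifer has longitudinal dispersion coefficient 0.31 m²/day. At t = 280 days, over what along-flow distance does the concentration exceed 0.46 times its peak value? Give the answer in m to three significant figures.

32.8 m

The plume is Gaussian with σ = √(2Dt) = √(2 × 0.31 × 280) = 13.18 m.
C/C_peak = exp(−Δx²/(2σ²)) = 0.46 ⇒ Δx = σ·√(−2 ln 0.46) = 13.18 × 1.246 = 16.42 m.
Width = 2Δx = 32.8 m.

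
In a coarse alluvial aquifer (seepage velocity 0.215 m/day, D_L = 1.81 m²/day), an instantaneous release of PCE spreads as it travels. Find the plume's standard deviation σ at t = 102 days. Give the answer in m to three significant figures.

Dispersive spreading gives a Gaussian with σ² = 2Dt; advection only shifts the center.
σ = √(2 × 1.81 × 102) = 19.2 m.

19.2 m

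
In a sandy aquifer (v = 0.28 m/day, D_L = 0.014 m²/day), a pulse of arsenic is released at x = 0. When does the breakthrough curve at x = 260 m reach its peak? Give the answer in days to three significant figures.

928 days

For the 1D instantaneous-source solution, setting ∂C/∂t = 0 at fixed x gives v²t² + 2Dt − x² = 0, so t = (√(D² + v²x²) − D)/v².
√(D² + v²x²) = √(0.014² + 0.28² × 260²) = 72.80; v² = 0.0784.
t = (72.80 − 0.014)/0.0784 = 928 days (vs. the pure-advection estimate x/v = 929 d).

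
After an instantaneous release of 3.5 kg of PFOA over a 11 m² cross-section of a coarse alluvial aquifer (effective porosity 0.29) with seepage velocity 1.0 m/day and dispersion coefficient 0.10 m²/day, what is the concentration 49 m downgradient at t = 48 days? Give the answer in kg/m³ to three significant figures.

0.134 kg/m³

For an instantaneous plane source, C(x,t) = M/(n_e·A·√(4πDt)) · exp(−(x−vt)²/(4Dt)), with n_e·A the pore (flow) area.
Plume center vt = 1.0 × 48 = 48 m, so the well at 49 m is 1 m downgradient of the peak.
√(4πDt) = 7.767 m, giving peak height M/(n_e·A·√(4πDt)) = 3.5/(0.29 × 11 × 7.767) = 0.1413 kg/m³.
(x−vt)²/(4Dt) = (1)²/(4 × 0.10 × 48) = 0.05208; exp(−0.05208) = 0.9493.
C = 0.1413 × 0.9493 = 0.134 kg/m³.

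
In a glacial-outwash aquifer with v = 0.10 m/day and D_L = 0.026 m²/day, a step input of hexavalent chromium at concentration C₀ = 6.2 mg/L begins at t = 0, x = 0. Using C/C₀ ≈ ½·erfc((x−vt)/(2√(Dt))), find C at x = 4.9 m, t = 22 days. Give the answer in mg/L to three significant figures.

For a continuous step input, C/C₀ ≈ ½·erfc((x−vt)/(2√(Dt))).
vt = 0.10 × 22 = 2.2 m and 2√(Dt) = 2√(0.026 × 22) = 1.513 m.
Argument (x−vt)/(2√(Dt)) = (4.9 − 2.2)/1.513 = 1.785; ½·erfc(1.785) = 0.005795.
C = 6.2 × 0.005795 = 0.0359 mg/L.

0.0359 mg/L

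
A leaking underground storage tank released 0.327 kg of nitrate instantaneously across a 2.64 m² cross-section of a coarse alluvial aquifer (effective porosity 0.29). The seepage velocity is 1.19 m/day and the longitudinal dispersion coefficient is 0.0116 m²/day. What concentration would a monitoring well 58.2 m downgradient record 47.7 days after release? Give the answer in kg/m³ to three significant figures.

For an instantaneous plane source, C(x,t) = M/(n_e·A·√(4πDt)) · exp(−(x−vt)²/(4Dt)), with n_e·A the pore (flow) area.
Plume center vt = 1.19 × 47.7 = 56.763 m, so the well at 58.2 m is 1.437 m downgradient of the peak.
√(4πDt) = 2.637 m, giving peak height M/(n_e·A·√(4πDt)) = 0.327/(0.29 × 2.64 × 2.637) = 0.1620 kg/m³.
(x−vt)²/(4Dt) = (1.437)²/(4 × 0.0116 × 47.7) = 0.9330; exp(−0.9330) = 0.3934.
C = 0.1620 × 0.3934 = 0.0637 kg/m³.

0.0637 kg/m³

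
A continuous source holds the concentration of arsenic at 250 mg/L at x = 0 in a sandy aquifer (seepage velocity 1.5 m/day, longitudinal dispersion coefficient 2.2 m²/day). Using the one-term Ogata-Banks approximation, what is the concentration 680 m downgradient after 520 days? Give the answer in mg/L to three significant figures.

For a continuous step input, C/C₀ ≈ ½·erfc((x−vt)/(2√(Dt))).
vt = 1.5 × 520 = 780 m and 2√(Dt) = 2√(2.2 × 520) = 67.65 m.
Argument (x−vt)/(2√(Dt)) = (680 − 780)/67.65 = -1.478; ½·erfc(-1.478) = 0.9817.
C = 250 × 0.9817 = 245 mg/L.

245 mg/L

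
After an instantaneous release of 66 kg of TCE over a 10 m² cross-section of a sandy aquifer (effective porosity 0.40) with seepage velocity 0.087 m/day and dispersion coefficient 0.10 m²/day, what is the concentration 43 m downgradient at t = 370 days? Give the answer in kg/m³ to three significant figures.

0.347 kg/m³

For an instantaneous plane source, C(x,t) = M/(n_e·A·√(4πDt)) · exp(−(x−vt)²/(4Dt)), with n_e·A the pore (flow) area.
Plume center vt = 0.087 × 370 = 32.19 m, so the well at 43 m is 10.81 m downgradient of the peak.
√(4πDt) = 21.56 m, giving peak height M/(n_e·A·√(4πDt)) = 66/(0.40 × 10 × 21.56) = 0.7653 kg/m³.
(x−vt)²/(4Dt) = (10.81)²/(4 × 0.10 × 370) = 0.7896; exp(−0.7896) = 0.4540.
C = 0.7653 × 0.4540 = 0.347 kg/m³.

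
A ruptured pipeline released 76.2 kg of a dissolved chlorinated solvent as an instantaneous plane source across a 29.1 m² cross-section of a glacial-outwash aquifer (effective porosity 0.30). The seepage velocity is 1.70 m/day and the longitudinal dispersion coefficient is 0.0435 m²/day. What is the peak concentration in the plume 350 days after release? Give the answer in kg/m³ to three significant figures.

0.631 kg/m³

The peak of an instantaneous 1D plume sits at x = vt; there the Gaussian factor is 1 and C_max = M/(n_e·A·√(4πDt)), where n_e·A is the pore area the mass is dissolved in.
√(4πDt) = √(4π × 0.0435 × 350) = 13.83 m, so C_max = 76.2/(0.30 × 29.1 × 13.83) = 0.631 kg/m³.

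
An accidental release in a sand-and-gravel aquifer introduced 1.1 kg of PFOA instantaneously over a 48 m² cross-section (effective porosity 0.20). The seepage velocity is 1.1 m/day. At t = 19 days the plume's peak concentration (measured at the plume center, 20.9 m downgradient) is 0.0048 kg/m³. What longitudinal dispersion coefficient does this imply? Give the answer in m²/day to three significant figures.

At the plume center C_max = M/(n_e·A·√(4πDt)), so D = M²/(4πt·(n_e·A·C_max)²).
n_e·A·C_max = 0.20 × 48 × 0.0048 = 0.04608 kg/m.
D = 1.1²/(4π × 19 × 0.04608²) = 2.39 m²/day.

2.39 m²/day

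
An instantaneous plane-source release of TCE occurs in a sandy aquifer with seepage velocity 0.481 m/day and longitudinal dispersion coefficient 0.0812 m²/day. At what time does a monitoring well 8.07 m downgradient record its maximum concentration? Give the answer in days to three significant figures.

For the 1D instantaneous-source solution, setting ∂C/∂t = 0 at fixed x gives v²t² + 2Dt − x² = 0, so t = (√(D² + v²x²) − D)/v².
√(D² + v²x²) = √(0.0812² + 0.481² × 8.07²) = 3.883; v² = 0.231361.
t = (3.883 − 0.0812)/0.231361 = 16.4 days (vs. the pure-advection estimate x/v = 16.8 d).

16.4 days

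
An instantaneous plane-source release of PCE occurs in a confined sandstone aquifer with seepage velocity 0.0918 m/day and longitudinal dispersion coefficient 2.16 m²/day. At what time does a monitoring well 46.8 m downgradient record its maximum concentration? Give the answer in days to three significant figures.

For the 1D instantaneous-source solution, setting ∂C/∂t = 0 at fixed x gives v²t² + 2Dt − x² = 0, so t = (√(D² + v²x²) − D)/v².
√(D² + v²x²) = √(2.16² + 0.0918² × 46.8²) = 4.809; v² = 0.00842724.
t = (4.809 − 2.16)/0.00842724 = 314 days (vs. the pure-advection estimate x/v = 510 d).

314 days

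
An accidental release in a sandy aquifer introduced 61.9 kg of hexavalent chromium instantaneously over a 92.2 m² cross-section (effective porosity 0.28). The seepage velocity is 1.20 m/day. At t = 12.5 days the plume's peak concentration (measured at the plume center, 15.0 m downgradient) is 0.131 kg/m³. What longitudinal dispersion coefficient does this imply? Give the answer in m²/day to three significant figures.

2.13 m²/day

At the plume center C_max = M/(n_e·A·√(4πDt)), so D = M²/(4πt·(n_e·A·C_max)²).
n_e·A·C_max = 0.28 × 92.2 × 0.131 = 3.382 kg/m.
D = 61.9²/(4π × 12.5 × 3.382²) = 2.13 m²/day.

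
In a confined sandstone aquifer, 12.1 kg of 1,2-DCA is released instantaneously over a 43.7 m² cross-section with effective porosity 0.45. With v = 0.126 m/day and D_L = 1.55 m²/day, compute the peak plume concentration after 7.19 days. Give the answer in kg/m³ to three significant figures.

0.0520 kg/m³

The peak of an instantaneous 1D plume sits at x = vt; there the Gaussian factor is 1 and C_max = M/(n_e·A·√(4πDt)), where n_e·A is the pore area the mass is dissolved in.
√(4πDt) = √(4π × 1.55 × 7.19) = 11.83 m, so C_max = 12.1/(0.45 × 43.7 × 11.83) = 0.0520 kg/m³.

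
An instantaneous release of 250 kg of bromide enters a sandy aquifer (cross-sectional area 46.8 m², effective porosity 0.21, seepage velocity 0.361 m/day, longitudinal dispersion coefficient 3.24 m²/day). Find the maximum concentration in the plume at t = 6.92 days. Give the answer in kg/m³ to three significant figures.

The peak of an instantaneous 1D plume sits at x = vt; there the Gaussian factor is 1 and C_max = M/(n_e·A·√(4πDt)), where n_e·A is the pore area the mass is dissolved in.
√(4πDt) = √(4π × 3.24 × 6.92) = 16.79 m, so C_max = 250/(0.21 × 46.8 × 16.79) = 1.52 kg/m³.

1.52 kg/m³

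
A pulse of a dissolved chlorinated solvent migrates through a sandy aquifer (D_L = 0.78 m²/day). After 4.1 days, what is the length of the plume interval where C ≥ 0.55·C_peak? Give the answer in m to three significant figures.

The plume is Gaussian with σ = √(2Dt) = √(2 × 0.78 × 4.1) = 2.529 m.
C/C_peak = exp(−Δx²/(2σ²)) = 0.55 ⇒ Δx = σ·√(−2 ln 0.55) = 2.529 × 1.093 = 2.764 m.
Width = 2Δx = 5.53 m.

5.53 m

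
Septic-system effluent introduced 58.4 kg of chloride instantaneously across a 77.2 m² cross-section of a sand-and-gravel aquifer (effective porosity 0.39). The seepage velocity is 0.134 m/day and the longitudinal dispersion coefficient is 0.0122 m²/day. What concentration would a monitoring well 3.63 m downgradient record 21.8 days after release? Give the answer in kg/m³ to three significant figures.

For an instantaneous plane source, C(x,t) = M/(n_e·A·√(4πDt)) · exp(−(x−vt)²/(4Dt)), with n_e·A the pore (flow) area.
Plume center vt = 0.134 × 21.8 = 2.9212 m, so the well at 3.63 m is 0.7088 m downgradient of the peak.
√(4πDt) = 1.828 m, giving peak height M/(n_e·A·√(4πDt)) = 58.4/(0.39 × 77.2 × 1.828) = 1.061 kg/m³.
(x−vt)²/(4Dt) = (0.7088)²/(4 × 0.0122 × 21.8) = 0.4722; exp(−0.4722) = 0.6236.
C = 1.061 × 0.6236 = 0.662 kg/m³.

0.662 kg/m³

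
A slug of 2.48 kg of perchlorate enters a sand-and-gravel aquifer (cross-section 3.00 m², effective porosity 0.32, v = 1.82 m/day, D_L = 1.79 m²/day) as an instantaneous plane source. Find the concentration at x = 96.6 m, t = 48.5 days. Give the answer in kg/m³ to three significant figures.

For an instantaneous plane source, C(x,t) = M/(n_e·A·√(4πDt)) · exp(−(x−vt)²/(4Dt)), with n_e·A the pore (flow) area.
Plume center vt = 1.82 × 48.5 = 88.27 m, so the well at 96.6 m is 8.33 m downgradient of the peak.
√(4πDt) = 33.03 m, giving peak height M/(n_e·A·√(4πDt)) = 2.48/(0.32 × 3.00 × 33.03) = 0.07821 kg/m³.
(x−vt)²/(4Dt) = (8.33)²/(4 × 1.79 × 48.5) = 0.1998; exp(−0.1998) = 0.8189.
C = 0.07821 × 0.8189 = 0.0640 kg/m³.

0.0640 kg/m³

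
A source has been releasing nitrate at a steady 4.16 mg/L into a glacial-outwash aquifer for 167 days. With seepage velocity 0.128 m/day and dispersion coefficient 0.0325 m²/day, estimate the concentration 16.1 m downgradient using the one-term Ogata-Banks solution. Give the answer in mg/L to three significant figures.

For a continuous step input, C/C₀ ≈ ½·erfc((x−vt)/(2√(Dt))).
vt = 0.128 × 167 = 21.376 m and 2√(Dt) = 2√(0.0325 × 167) = 4.659 m.
Argument (x−vt)/(2√(Dt)) = (16.1 − 21.376)/4.659 = -1.132; ½·erfc(-1.132) = 0.9453.
C = 4.16 × 0.9453 = 3.93 mg/L.

3.93 mg/L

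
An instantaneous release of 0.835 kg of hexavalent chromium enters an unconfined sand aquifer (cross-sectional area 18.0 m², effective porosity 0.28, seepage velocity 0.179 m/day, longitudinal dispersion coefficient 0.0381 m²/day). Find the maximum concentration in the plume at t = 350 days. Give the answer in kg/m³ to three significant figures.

The peak of an instantaneous 1D plume sits at x = vt; there the Gaussian factor is 1 and C_max = M/(n_e·A·√(4πDt)), where n_e·A is the pore area the mass is dissolved in.
√(4πDt) = √(4π × 0.0381 × 350) = 12.94 m, so C_max = 0.835/(0.28 × 18.0 × 12.94) = 0.0128 kg/m³.

0.0128 kg/m³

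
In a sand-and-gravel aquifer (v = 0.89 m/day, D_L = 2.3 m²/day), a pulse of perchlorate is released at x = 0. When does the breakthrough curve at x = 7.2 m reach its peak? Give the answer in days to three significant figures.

For the 1D instantaneous-source solution, setting ∂C/∂t = 0 at fixed x gives v²t² + 2Dt − x² = 0, so t = (√(D² + v²x²) − D)/v².
√(D² + v²x²) = √(2.3² + 0.89² × 7.2²) = 6.808; v² = 0.7921.
t = (6.808 − 2.3)/0.7921 = 5.69 days (vs. the pure-advection estimate x/v = 8.09 d).

5.69 days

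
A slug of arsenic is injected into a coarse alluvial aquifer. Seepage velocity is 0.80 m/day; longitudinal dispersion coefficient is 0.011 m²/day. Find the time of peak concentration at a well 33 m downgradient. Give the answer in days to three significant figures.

For the 1D instantaneous-source solution, setting ∂C/∂t = 0 at fixed x gives v²t² + 2Dt − x² = 0, so t = (√(D² + v²x²) − D)/v².
√(D² + v²x²) = √(0.011² + 0.80² × 33²) = 26.40; v² = 0.64.
t = (26.40 − 0.011)/0.64 = 41.2 days (vs. the pure-advection estimate x/v = 41.2 d).

41.2 days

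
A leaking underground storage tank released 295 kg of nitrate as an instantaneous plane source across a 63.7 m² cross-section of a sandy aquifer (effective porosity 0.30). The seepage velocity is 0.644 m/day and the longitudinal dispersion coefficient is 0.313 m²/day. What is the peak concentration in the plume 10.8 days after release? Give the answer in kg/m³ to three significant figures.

2.37 kg/m³

The peak of an instantaneous 1D plume sits at x = vt; there the Gaussian factor is 1 and C_max = M/(n_e·A·√(4πDt)), where n_e·A is the pore area the mass is dissolved in.
√(4πDt) = √(4π × 0.313 × 10.8) = 6.518 m, so C_max = 295/(0.30 × 63.7 × 6.518) = 2.37 kg/m³.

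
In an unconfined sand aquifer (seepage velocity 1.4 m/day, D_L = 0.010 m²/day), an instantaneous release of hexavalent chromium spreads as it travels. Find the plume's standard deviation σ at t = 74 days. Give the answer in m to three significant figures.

1.22 m

Dispersive spreading gives a Gaussian with σ² = 2Dt; advection only shifts the center.
σ = √(2 × 0.010 × 74) = 1.22 m.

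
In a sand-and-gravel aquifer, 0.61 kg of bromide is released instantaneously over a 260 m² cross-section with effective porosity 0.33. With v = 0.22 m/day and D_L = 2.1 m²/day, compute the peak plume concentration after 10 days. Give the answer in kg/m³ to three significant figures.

The peak of an instantaneous 1D plume sits at x = vt; there the Gaussian factor is 1 and C_max = M/(n_e·A·√(4πDt)), where n_e·A is the pore area the mass is dissolved in.
√(4πDt) = √(4π × 2.1 × 10) = 16.24 m, so C_max = 0.61/(0.33 × 260 × 16.24) = 0.000438 kg/m³.

0.000438 kg/m³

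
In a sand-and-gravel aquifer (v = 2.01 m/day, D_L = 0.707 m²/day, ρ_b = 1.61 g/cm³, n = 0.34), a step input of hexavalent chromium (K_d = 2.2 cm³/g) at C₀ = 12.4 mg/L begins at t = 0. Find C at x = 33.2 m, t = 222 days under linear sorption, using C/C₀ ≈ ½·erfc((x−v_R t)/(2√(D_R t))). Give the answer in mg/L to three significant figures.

Retardation factor R = 1 + ρ_b·K_d/n = 1 + 1.61 × 2.2/0.34 = 11.42.
Sorption retards both mechanisms: v_R = v/R = 0.1760 m/day, D_R = D/R = 0.06191 m²/day.
v_R·t = 0.1760 × 222 = 39.072 m; 2√(D_R t) = 7.415 m; argument = (33.2 − 39.072)/7.415 = -0.7919.
C = C₀ × ½·erfc(-0.7919) = 12.4 × 0.8686 = 10.8 mg/L.

10.8 mg/L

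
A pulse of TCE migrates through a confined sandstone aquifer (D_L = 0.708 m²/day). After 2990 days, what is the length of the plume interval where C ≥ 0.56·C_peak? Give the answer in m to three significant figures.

The plume is Gaussian with σ = √(2Dt) = √(2 × 0.708 × 2990) = 65.07 m.
C/C_peak = exp(−Δx²/(2σ²)) = 0.56 ⇒ Δx = σ·√(−2 ln 0.56) = 65.07 × 1.077 = 70.08 m.
Width = 2Δx = 140 m.

140 m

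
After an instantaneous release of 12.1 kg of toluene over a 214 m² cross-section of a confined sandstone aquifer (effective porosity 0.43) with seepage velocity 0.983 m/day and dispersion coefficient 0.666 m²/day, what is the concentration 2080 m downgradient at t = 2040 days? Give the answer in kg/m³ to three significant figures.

0.000361 kg/m³

For an instantaneous plane source, C(x,t) = M/(n_e·A·√(4πDt)) · exp(−(x−vt)²/(4Dt)), with n_e·A the pore (flow) area.
Plume center vt = 0.983 × 2040 = 2005.32 m, so the well at 2080 m is 74.68 m downgradient of the peak.
√(4πDt) = 130.7 m, giving peak height M/(n_e·A·√(4πDt)) = 12.1/(0.43 × 214 × 130.7) = 0.001006 kg/m³.
(x−vt)²/(4Dt) = (74.68)²/(4 × 0.666 × 2040) = 1.026; exp(−1.026) = 0.3584.
C = 0.001006 × 0.3584 = 0.000361 kg/m³.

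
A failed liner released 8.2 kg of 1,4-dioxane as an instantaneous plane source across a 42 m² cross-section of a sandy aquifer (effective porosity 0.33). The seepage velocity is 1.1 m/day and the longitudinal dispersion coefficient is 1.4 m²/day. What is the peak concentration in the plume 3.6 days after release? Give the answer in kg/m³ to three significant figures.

The peak of an instantaneous 1D plume sits at x = vt; there the Gaussian factor is 1 and C_max = M/(n_e·A·√(4πDt)), where n_e·A is the pore area the mass is dissolved in.
√(4πDt) = √(4π × 1.4 × 3.6) = 7.958 m, so C_max = 8.2/(0.33 × 42 × 7.958) = 0.0743 kg/m³.

0.0743 kg/m³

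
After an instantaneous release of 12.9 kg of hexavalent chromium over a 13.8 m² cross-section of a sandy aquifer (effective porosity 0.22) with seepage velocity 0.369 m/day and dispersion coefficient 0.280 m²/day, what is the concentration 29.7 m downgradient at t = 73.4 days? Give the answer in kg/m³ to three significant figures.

For an instantaneous plane source, C(x,t) = M/(n_e·A·√(4πDt)) · exp(−(x−vt)²/(4Dt)), with n_e·A the pore (flow) area.
Plume center vt = 0.369 × 73.4 = 27.0846 m, so the well at 29.7 m is 2.6154 m downgradient of the peak.
√(4πDt) = 16.07 m, giving peak height M/(n_e·A·√(4πDt)) = 12.9/(0.22 × 13.8 × 16.07) = 0.2644 kg/m³.
(x−vt)²/(4Dt) = (2.6154)²/(4 × 0.280 × 73.4) = 0.08321; exp(−0.08321) = 0.9202.
C = 0.2644 × 0.9202 = 0.243 kg/m³.

0.243 kg/m³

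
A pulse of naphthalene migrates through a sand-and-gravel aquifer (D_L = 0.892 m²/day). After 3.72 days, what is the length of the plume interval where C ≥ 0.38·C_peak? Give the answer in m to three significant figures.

The plume is Gaussian with σ = √(2Dt) = √(2 × 0.892 × 3.72) = 2.576 m.
C/C_peak = exp(−Δx²/(2σ²)) = 0.38 ⇒ Δx = σ·√(−2 ln 0.38) = 2.576 × 1.391 = 3.583 m.
Width = 2Δx = 7.17 m.

7.17 m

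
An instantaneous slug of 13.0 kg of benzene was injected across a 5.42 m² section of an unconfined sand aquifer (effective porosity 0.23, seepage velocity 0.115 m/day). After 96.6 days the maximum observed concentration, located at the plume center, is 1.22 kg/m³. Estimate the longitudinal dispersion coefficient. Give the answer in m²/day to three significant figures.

At the plume center C_max = M/(n_e·A·√(4πDt)), so D = M²/(4πt·(n_e·A·C_max)²).
n_e·A·C_max = 0.23 × 5.42 × 1.22 = 1.521 kg/m.
D = 13.0²/(4π × 96.6 × 1.521²) = 0.0602 m²/day.

0.0602 m²/day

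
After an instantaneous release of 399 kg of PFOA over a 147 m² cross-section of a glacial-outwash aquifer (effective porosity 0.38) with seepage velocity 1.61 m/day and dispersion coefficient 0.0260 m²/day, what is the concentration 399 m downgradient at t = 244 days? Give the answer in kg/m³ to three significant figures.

For an instantaneous plane source, C(x,t) = M/(n_e·A·√(4πDt)) · exp(−(x−vt)²/(4Dt)), with n_e·A the pore (flow) area.
Plume center vt = 1.61 × 244 = 392.84 m, so the well at 399 m is 6.16 m downgradient of the peak.
√(4πDt) = 8.929 m, giving peak height M/(n_e·A·√(4πDt)) = 399/(0.38 × 147 × 8.929) = 0.8000 kg/m³.
(x−vt)²/(4Dt) = (6.16)²/(4 × 0.0260 × 244) = 1.495; exp(−1.495) = 0.2242.
C = 0.8000 × 0.2242 = 0.179 kg/m³.

0.179 kg/m³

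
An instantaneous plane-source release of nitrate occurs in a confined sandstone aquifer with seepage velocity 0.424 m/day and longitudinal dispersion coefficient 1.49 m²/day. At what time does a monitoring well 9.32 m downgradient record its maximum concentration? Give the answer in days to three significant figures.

For the 1D instantaneous-source solution, setting ∂C/∂t = 0 at fixed x gives v²t² + 2Dt − x² = 0, so t = (√(D² + v²x²) − D)/v².
√(D² + v²x²) = √(1.49² + 0.424² × 9.32²) = 4.223; v² = 0.179776.
t = (4.223 − 1.49)/0.179776 = 15.2 days (vs. the pure-advection estimate x/v = 22.0 d).

15.2 days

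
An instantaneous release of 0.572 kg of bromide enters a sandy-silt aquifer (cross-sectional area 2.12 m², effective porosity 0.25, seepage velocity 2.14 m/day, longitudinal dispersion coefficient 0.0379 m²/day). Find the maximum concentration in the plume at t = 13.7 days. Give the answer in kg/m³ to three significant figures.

0.423 kg/m³

The peak of an instantaneous 1D plume sits at x = vt; there the Gaussian factor is 1 and C_max = M/(n_e·A·√(4πDt)), where n_e·A is the pore area the mass is dissolved in.
√(4πDt) = √(4π × 0.0379 × 13.7) = 2.554 m, so C_max = 0.572/(0.25 × 2.12 × 2.554) = 0.423 kg/m³.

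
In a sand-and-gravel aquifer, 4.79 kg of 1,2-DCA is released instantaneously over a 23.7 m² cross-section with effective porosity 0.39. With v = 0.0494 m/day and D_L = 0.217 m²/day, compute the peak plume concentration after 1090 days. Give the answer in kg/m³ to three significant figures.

0.00951 kg/m³

The peak of an instantaneous 1D plume sits at x = vt; there the Gaussian factor is 1 and C_max = M/(n_e·A·√(4πDt)), where n_e·A is the pore area the mass is dissolved in.
√(4πDt) = √(4π × 0.217 × 1090) = 54.52 m, so C_max = 4.79/(0.39 × 23.7 × 54.52) = 0.00951 kg/m³.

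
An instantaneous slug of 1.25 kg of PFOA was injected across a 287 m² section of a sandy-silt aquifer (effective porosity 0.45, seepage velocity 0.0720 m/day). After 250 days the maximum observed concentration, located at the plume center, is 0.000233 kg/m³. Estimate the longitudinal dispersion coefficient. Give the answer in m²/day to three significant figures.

0.549 m²/day

At the plume center C_max = M/(n_e·A·√(4πDt)), so D = M²/(4πt·(n_e·A·C_max)²).
n_e·A·C_max = 0.45 × 287 × 0.000233 = 0.03009 kg/m.
D = 1.25²/(4π × 250 × 0.03009²) = 0.549 m²/day.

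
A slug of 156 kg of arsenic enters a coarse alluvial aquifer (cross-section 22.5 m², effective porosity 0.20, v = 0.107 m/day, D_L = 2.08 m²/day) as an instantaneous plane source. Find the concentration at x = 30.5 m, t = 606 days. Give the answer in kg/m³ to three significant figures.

For an instantaneous plane source, C(x,t) = M/(n_e·A·√(4πDt)) · exp(−(x−vt)²/(4Dt)), with n_e·A the pore (flow) area.
Plume center vt = 0.107 × 606 = 64.842 m, so the well at 30.5 m is 34.342 m upgradient of the peak.
√(4πDt) = 125.9 m, giving peak height M/(n_e·A·√(4πDt)) = 156/(0.20 × 22.5 × 125.9) = 0.2754 kg/m³.
(x−vt)²/(4Dt) = (-34.342)²/(4 × 2.08 × 606) = 0.2339; exp(−0.2339) = 0.7914.
C = 0.2754 × 0.7914 = 0.218 kg/m³.

0.218 kg/m³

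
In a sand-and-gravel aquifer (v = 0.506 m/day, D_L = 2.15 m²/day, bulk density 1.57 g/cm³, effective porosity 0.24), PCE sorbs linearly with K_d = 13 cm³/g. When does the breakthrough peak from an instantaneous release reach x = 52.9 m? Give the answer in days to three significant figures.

8300 days

Retardation factor R = 1 + ρ_b·K_d/n = 1 + 1.57 × 13/0.24 = 86.04.
Sorption retards both mechanisms: v_R = v/R = 0.005881 m/day, D_R = D/R = 0.02499 m²/day.
Peak time from v_R²t² + 2D_R t − x² = 0: t = (√(D_R² + v_R²x²) − D_R)/v_R².
√(D_R² + v_R²x²) = √(0.02499² + 0.005881² × 52.9²) = 0.3121; v_R² = 3.459e-05.
t = (0.3121 − 0.02499)/3.459e-05 = 8300 days.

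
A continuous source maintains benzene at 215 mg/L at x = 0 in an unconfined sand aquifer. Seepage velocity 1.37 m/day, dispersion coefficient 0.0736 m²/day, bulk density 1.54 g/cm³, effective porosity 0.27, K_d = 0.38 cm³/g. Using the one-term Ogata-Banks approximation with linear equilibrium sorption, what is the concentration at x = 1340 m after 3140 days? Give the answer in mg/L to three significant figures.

Retardation factor R = 1 + ρ_b·K_d/n = 1 + 1.54 × 0.38/0.27 = 3.167.
Sorption retards both mechanisms: v_R = v/R = 0.4326 m/day, D_R = D/R = 0.02324 m²/day.
v_R·t = 0.4326 × 3140 = 1358.364 m; 2√(D_R t) = 17.08 m; argument = (1340 − 1358.364)/17.08 = -1.075.
C = C₀ × ½·erfc(-1.075) = 215 × 0.9358 = 201 mg/L.

201 mg/L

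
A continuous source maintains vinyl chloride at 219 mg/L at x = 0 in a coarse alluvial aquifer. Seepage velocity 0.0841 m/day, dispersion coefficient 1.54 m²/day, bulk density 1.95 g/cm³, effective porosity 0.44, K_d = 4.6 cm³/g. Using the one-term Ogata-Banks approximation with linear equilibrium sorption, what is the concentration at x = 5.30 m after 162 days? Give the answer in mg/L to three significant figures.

Retardation factor R = 1 + ρ_b·K_d/n = 1 + 1.95 × 4.6/0.44 = 21.39.
Sorption retards both mechanisms: v_R = v/R = 0.003932 m/day, D_R = D/R = 0.07200 m²/day.
v_R·t = 0.003932 × 162 = 0.636984 m; 2√(D_R t) = 6.831 m; argument = (5.30 − 0.636984)/6.831 = 0.6826.
C = C₀ × ½·erfc(0.6826) = 219 × 0.1672 = 36.6 mg/L.

36.6 mg/L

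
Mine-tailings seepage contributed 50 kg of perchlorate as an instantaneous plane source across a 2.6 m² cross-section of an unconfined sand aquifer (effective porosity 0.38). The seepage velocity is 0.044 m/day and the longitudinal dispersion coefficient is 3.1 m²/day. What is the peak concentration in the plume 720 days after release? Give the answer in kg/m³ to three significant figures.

0.302 kg/m³

The peak of an instantaneous 1D plume sits at x = vt; there the Gaussian factor is 1 and C_max = M/(n_e·A·√(4πDt)), where n_e·A is the pore area the mass is dissolved in.
√(4πDt) = √(4π × 3.1 × 720) = 167.5 m, so C_max = 50/(0.38 × 2.6 × 167.5) = 0.302 kg/m³.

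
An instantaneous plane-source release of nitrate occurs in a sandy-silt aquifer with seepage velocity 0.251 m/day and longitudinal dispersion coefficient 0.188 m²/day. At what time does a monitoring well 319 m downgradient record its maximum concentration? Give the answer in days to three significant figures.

For the 1D instantaneous-source solution, setting ∂C/∂t = 0 at fixed x gives v²t² + 2Dt − x² = 0, so t = (√(D² + v²x²) − D)/v².
√(D² + v²x²) = √(0.188² + 0.251² × 319²) = 80.07; v² = 0.063001.
t = (80.07 − 0.188)/0.063001 = 1270 days (vs. the pure-advection estimate x/v = 1270 d).

1270 days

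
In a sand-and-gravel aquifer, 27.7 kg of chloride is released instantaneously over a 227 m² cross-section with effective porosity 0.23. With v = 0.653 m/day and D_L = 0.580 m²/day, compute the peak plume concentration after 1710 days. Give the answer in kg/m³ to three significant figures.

The peak of an instantaneous 1D plume sits at x = vt; there the Gaussian factor is 1 and C_max = M/(n_e·A·√(4πDt)), where n_e·A is the pore area the mass is dissolved in.
√(4πDt) = √(4π × 0.580 × 1710) = 111.6 m, so C_max = 27.7/(0.23 × 227 × 111.6) = 0.00475 kg/m³.

0.00475 kg/m³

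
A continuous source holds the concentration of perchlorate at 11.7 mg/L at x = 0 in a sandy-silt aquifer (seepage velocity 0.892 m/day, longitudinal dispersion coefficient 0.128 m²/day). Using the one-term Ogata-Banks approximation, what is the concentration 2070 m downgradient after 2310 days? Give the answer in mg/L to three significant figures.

4.08 mg/L

For a continuous step input, C/C₀ ≈ ½·erfc((x−vt)/(2√(Dt))).
vt = 0.892 × 2310 = 2060.52 m and 2√(Dt) = 2√(0.128 × 2310) = 34.39 m.
Argument (x−vt)/(2√(Dt)) = (2070 − 2060.52)/34.39 = 0.2757; ½·erfc(0.2757) = 0.3483.
C = 11.7 × 0.3483 = 4.08 mg/L.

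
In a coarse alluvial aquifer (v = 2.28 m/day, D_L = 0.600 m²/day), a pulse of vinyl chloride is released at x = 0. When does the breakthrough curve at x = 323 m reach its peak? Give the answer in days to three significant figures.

142 days

For the 1D instantaneous-source solution, setting ∂C/∂t = 0 at fixed x gives v²t² + 2Dt − x² = 0, so t = (√(D² + v²x²) − D)/v².
√(D² + v²x²) = √(0.600² + 2.28² × 323²) = 736.4; v² = 5.1984.
t = (736.4 − 0.600)/5.1984 = 142 days (vs. the pure-advection estimate x/v = 142 d).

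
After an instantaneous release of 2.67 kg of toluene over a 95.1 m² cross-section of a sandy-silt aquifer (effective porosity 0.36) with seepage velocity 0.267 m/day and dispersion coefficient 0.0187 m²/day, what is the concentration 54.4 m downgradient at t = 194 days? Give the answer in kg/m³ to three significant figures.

For an instantaneous plane source, C(x,t) = M/(n_e·A·√(4πDt)) · exp(−(x−vt)²/(4Dt)), with n_e·A the pore (flow) area.
Plume center vt = 0.267 × 194 = 51.798 m, so the well at 54.4 m is 2.602 m downgradient of the peak.
√(4πDt) = 6.752 m, giving peak height M/(n_e·A·√(4πDt)) = 2.67/(0.36 × 95.1 × 6.752) = 0.01155 kg/m³.
(x−vt)²/(4Dt) = (2.602)²/(4 × 0.0187 × 194) = 0.4666; exp(−0.4666) = 0.6271.
C = 0.01155 × 0.6271 = 0.00724 kg/m³.

0.00724 kg/m³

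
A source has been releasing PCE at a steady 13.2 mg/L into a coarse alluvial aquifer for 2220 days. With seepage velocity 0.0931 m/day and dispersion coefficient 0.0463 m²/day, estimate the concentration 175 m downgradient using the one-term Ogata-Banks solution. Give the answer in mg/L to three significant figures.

13.0 mg/L

For a continuous step input, C/C₀ ≈ ½·erfc((x−vt)/(2√(Dt))).
vt = 0.0931 × 2220 = 206.682 m and 2√(Dt) = 2√(0.0463 × 2220) = 20.28 m.
Argument (x−vt)/(2√(Dt)) = (175 − 206.682)/20.28 = -1.562; ½·erfc(-1.562) = 0.9864.
C = 13.2 × 0.9864 = 13.0 mg/L.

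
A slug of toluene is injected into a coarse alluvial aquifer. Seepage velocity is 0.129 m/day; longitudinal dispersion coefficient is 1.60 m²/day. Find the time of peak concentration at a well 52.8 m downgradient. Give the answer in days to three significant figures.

For the 1D instantaneous-source solution, setting ∂C/∂t = 0 at fixed x gives v²t² + 2Dt − x² = 0, so t = (√(D² + v²x²) − D)/v².
√(D² + v²x²) = √(1.60² + 0.129² × 52.8²) = 6.997; v² = 0.016641.
t = (6.997 − 1.60)/0.016641 = 324 days (vs. the pure-advection estimate x/v = 409 d).

324 days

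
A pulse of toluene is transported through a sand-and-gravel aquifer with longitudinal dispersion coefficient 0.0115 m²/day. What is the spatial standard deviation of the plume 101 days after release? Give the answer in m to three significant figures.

Dispersive spreading gives a Gaussian with σ² = 2Dt; advection only shifts the center.
σ = √(2 × 0.0115 × 101) = 1.52 m.

1.52 m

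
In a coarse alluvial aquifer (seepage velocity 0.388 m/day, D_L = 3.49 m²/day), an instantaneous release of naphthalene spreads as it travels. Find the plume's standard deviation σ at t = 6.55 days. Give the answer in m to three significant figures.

Dispersive spreading gives a Gaussian with σ² = 2Dt; advection only shifts the center.
σ = √(2 × 3.49 × 6.55) = 6.76 m.

6.76 m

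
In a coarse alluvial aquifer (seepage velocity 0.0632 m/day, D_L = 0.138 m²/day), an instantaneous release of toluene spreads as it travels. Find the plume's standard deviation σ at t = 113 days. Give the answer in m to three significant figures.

5.58 m

Dispersive spreading gives a Gaussian with σ² = 2Dt; advection only shifts the center.
σ = √(2 × 0.138 × 113) = 5.58 m.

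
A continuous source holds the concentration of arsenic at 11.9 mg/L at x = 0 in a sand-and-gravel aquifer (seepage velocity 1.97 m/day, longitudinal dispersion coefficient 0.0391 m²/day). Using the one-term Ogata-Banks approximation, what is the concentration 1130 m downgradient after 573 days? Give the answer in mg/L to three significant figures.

5.11 mg/L

For a continuous step input, C/C₀ ≈ ½·erfc((x−vt)/(2√(Dt))).
vt = 1.97 × 573 = 1128.81 m and 2√(Dt) = 2√(0.0391 × 573) = 9.467 m.
Argument (x−vt)/(2√(Dt)) = (1130 − 1128.81)/9.467 = 0.1257; ½·erfc(0.1257) = 0.4295.
C = 11.9 × 0.4295 = 5.11 mg/L.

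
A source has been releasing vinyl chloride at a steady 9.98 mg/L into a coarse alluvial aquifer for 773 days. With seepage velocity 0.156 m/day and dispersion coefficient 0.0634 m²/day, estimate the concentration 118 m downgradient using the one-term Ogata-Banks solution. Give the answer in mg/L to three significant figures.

For a continuous step input, C/C₀ ≈ ½·erfc((x−vt)/(2√(Dt))).
vt = 0.156 × 773 = 120.588 m and 2√(Dt) = 2√(0.0634 × 773) = 14.00 m.
Argument (x−vt)/(2√(Dt)) = (118 − 120.588)/14.00 = -0.1849; ½·erfc(-0.1849) = 0.6031.
C = 9.98 × 0.6031 = 6.02 mg/L.

6.02 mg/L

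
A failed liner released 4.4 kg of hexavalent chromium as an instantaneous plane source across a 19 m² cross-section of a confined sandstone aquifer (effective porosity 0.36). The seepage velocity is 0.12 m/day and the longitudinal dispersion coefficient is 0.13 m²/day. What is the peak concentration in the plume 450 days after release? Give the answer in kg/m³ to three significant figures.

The peak of an instantaneous 1D plume sits at x = vt; there the Gaussian factor is 1 and C_max = M/(n_e·A·√(4πDt)), where n_e·A is the pore area the mass is dissolved in.
√(4πDt) = √(4π × 0.13 × 450) = 27.11 m, so C_max = 4.4/(0.36 × 19 × 27.11) = 0.0237 kg/m³.

0.0237 kg/m³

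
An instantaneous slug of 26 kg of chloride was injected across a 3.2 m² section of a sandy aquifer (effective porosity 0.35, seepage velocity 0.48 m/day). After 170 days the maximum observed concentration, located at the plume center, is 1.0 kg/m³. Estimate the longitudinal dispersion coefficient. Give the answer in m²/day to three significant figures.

0.252 m²/day

At the plume center C_max = M/(n_e·A·√(4πDt)), so D = M²/(4πt·(n_e·A·C_max)²).
n_e·A·C_max = 0.35 × 3.2 × 1.0 = 1.120 kg/m.
D = 26²/(4π × 170 × 1.120²) = 0.252 m²/day.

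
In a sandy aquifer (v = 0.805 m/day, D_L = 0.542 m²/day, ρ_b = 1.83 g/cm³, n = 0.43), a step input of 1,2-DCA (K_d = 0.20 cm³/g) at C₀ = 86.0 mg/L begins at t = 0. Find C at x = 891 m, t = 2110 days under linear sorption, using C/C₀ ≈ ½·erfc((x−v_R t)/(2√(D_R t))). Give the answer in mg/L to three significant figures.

66.7 mg/L

Retardation factor R = 1 + ρ_b·K_d/n = 1 + 1.83 × 0.20/0.43 = 1.851.
Sorption retards both mechanisms: v_R = v/R = 0.4349 m/day, D_R = D/R = 0.2928 m²/day.
v_R·t = 0.4349 × 2110 = 917.639 m; 2√(D_R t) = 49.71 m; argument = (891 − 917.639)/49.71 = -0.5359.
C = C₀ × ½·erfc(-0.5359) = 86.0 × 0.7757 = 66.7 mg/L.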